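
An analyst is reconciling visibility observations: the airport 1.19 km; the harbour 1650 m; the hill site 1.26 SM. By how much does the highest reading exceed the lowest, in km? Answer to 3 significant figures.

the harbour: 1650 m = 1.65000 km.
the hill site: 1.26 SM = 2.02777 km.
Spread: 2.02777 − 1.19000 = 0.838 km.

0.838 km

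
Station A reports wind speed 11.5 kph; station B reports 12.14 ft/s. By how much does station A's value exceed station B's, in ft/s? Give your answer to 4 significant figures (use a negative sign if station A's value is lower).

-1.660 ft/s

station A: 11.5 km/h = 10.48046 ft/s.
Difference: 10.48046 − 12.14000 = -1.660 ft/s.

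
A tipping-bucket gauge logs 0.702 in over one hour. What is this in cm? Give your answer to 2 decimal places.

1 in = 2.54 cm, so 0.702 × 2.54 = 1.78 cm.

1.78 cm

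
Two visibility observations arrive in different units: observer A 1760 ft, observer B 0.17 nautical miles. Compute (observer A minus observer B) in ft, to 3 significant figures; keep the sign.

observer B: 0.17 nmi = 1032.94 ft.
Difference: 1760.00 − 1032.94 = 727 ft.

727 ft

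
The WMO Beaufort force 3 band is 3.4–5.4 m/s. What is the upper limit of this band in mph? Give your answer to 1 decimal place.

3.4–5.4 m/s × 2.237 = 7.6–12.1 mph.

12.1 mph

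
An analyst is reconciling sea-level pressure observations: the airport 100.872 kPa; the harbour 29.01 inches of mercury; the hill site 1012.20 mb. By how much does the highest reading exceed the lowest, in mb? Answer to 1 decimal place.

29.8 mb

the airport: 100.872 kPa = 1008.720 mb.
the harbour: 29.01 inHg = 982.391 mb.
Spread: 1012.200 − 982.391 = 29.8 mb.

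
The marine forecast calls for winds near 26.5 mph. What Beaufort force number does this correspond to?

Beaufort force 6

26.5 mph = 11.8 m/s, which is Beaufort 6 (strong breeze, 10.8–13.8 m/s).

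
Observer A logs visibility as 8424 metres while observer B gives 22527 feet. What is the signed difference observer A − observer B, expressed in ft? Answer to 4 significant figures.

observer A: 8424 m = 27637.80 ft.
Difference: 27637.80 − 22527.00 = 5111 ft.

5111 ft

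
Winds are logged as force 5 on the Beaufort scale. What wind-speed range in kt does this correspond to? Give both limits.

Beaufort 5 (fresh breeze) spans 17–21 knots.

17 to 21 kt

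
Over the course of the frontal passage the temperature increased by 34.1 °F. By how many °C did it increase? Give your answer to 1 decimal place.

A change of 1 °C equals a change of 1.8 °F: Δ°C = 34.1 × 0.5556 = 18.9 °C.

18.9 °C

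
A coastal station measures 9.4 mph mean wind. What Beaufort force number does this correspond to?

9.4 mph = 4.2 m/s, which is Beaufort 3 (gentle breeze, 3.4–5.4 m/s).

Beaufort force 3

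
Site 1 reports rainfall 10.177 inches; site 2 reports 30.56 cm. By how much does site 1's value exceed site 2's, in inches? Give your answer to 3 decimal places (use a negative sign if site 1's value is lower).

site 2: 30.56 cm = 12.031496 in.
Difference: 10.177000 − 12.031496 = -1.854 in.

-1.854 in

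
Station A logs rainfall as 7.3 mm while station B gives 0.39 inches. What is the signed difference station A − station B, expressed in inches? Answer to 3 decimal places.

-0.103 in

station A: 7.3 mm = 0.28740 in.
Difference: 0.28740 − 0.39000 = -0.103 in.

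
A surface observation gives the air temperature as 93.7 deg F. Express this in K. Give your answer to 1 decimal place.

307.4 K

First to °C: 34.28 °C.
Then to K: 307.4 K.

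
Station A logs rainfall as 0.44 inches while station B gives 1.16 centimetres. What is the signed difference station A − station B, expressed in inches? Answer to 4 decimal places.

station B: 1.16 cm = 0.456693 in.
Difference: 0.440000 − 0.456693 = -0.0167 in.

-0.0167 in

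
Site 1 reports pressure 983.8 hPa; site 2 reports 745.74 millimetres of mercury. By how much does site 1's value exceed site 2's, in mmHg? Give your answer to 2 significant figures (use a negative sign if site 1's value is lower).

site 1: 983.8 hPa = 737.911 mmHg.
Difference: 737.911 − 745.740 = -7.8 mmHg.

-7.8 mmHg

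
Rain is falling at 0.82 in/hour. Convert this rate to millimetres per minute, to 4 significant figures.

0.3471 mm/minute

0.82 in/hour × 25.4 mm/in × 0.0166667 hour/minute = 0.3471 mm/minute.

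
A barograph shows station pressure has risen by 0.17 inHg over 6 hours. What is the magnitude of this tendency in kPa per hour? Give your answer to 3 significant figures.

0.0959 kPa per hour

0.17 inHg / 6 h × 3.38639 kPa/inHg = 0.0959 kPa/h.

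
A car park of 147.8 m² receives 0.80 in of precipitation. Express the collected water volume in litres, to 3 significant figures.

3000 litres

Depth: 0.80 in × 25.4 = 20.32 mm.
1 mm over 1 m² is 1 L, so volume = 20.32 × 147.8 = 3003.296 L ≈ 3000 L.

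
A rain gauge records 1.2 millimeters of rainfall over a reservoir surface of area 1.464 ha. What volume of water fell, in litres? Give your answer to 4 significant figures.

Area: 1.464 ha = 14640 m².
1 mm over 1 m² is 1 L, so volume = 1.2 × 14640 = 17568 L ≈ 17570 L.

17570 litres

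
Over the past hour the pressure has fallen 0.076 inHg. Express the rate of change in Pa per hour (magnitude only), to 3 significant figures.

257 Pa per hour

0.076 inHg / 1 h × 3386.39 Pa/inHg = 257 Pa/h.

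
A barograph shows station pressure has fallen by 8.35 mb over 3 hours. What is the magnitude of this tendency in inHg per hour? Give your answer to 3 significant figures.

0.0822 inHg per hour

8.35 mb / 3 h × 0.02953 inHg/mb = 0.0822 inHg/h.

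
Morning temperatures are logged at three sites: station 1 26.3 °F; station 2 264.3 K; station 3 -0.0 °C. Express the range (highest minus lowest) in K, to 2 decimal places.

station 1: 26.3 °F = -3.167 °C.
station 2: 264.3 K = -8.850 °C.
Spread: 0.000 − (-8.850) = 8.850 °C.

8.85 K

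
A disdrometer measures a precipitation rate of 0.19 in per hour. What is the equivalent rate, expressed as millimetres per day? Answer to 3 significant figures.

0.19 in/hour × 25.4 mm/in × 24 hour/day = 116 mm/day.

116 mm/day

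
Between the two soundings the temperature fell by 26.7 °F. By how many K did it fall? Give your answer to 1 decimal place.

14.8 K

A change of 1 °C equals a change of 1.8 °F: ΔK = 26.7 × 0.5556 = 14.8 K.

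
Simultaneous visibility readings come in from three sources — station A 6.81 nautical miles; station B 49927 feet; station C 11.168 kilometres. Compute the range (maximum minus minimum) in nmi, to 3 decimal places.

station B: 49927 ft = 8.21693 nmi.
station C: 11.168 km = 6.03024 nmi.
Spread: 8.21693 − 6.03024 = 2.187 nmi.

2.187 nmi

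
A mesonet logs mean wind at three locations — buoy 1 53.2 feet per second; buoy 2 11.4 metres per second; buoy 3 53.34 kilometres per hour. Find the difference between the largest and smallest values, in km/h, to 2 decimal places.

buoy 1: 53.2 ft/s = 58.3753 km/h.
buoy 2: 11.4 m/s = 41.0400 km/h.
Spread: 58.3753 − 41.0400 = 17.34 km/h.

17.34 km/h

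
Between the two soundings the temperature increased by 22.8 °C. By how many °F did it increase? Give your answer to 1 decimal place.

A change of 1 °C equals a change of 1.8 °F: Δ°F = 22.8 × 1.8 = 41.0 °F.

41.0 °F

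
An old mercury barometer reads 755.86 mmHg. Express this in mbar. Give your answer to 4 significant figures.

1 mmHg = 1.33322 mb, so 755.86 × 1.33322 = 1008 mb.

1008 mb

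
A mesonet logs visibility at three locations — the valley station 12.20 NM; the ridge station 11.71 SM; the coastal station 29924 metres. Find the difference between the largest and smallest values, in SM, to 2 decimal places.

the valley station: 12.20 nmi = 14.0395 SM.
the coastal station: 29924 m = 18.5939 SM.
Spread: 18.5939 − 11.7100 = 6.88 SM.

6.88 SM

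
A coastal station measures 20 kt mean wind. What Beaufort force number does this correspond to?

20 kt lies in the Beaufort 5 band (fresh breeze, 17–21 kt).

Beaufort force 5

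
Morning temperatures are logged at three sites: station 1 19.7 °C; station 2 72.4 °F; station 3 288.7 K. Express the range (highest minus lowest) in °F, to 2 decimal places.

station 2: 72.4 °F = 22.444 °C.
station 3: 288.7 K = 15.550 °C.
Spread: 22.444 − 15.550 = 6.894 °C = 12.41 °F.

12.41 °F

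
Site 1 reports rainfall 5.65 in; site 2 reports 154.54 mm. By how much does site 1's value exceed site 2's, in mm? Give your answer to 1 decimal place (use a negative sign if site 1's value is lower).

-11.0 mm

site 1: 5.65 in = 143.510 mm.
Difference: 143.510 − 154.540 = -11.0 mm.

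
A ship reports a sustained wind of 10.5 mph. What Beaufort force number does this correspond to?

Beaufort force 3

10.5 mph = 4.7 m/s, which is Beaufort 3 (gentle breeze, 3.4–5.4 m/s).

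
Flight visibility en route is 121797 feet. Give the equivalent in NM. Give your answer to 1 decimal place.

20.0 nmi

1 ft = 0.000164579 nmi, so 121797 × 0.000164579 = 20.0 nmi.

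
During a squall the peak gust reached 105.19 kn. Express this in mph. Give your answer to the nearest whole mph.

1 kt = 1.15078 mph, so 105.19 × 1.15078 = 121 mph.

121 mph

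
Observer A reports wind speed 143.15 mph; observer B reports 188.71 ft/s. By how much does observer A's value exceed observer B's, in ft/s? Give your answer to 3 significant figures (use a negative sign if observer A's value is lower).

observer A: 143.15 mph = 209.953 ft/s.
Difference: 209.953 − 188.710 = 21.2 ft/s.

21.2 ft/s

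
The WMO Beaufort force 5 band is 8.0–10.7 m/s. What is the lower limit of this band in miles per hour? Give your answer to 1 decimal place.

17.9 mph

8.0–10.7 m/s × 2.237 = 17.9–23.9 mph.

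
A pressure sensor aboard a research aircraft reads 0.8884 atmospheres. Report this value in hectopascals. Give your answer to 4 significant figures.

1 atm = 1013.25 hPa, so 0.8884 × 1013.25 = 900.2 hPa.

900.2 hPa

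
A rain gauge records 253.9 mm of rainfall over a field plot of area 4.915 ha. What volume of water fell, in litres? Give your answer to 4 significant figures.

Area: 4.915 ha = 49150 m².
1 mm over 1 m² is 1 L, so volume = 253.9 × 49150 = 12479185 L ≈ 12480000 L.

12480000 litres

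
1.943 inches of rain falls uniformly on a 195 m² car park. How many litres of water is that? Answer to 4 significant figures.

Depth: 1.943 in × 25.4 = 49.3522 mm.
1 mm over 1 m² is 1 L, so volume = 49.3522 × 195 = 9623.679 L ≈ 9624 L.

9624 litres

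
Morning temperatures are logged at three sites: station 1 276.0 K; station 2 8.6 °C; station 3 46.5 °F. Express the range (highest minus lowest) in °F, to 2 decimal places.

10.35 °F

station 1: 276.0 K = 2.850 °C.
station 3: 46.5 °F = 8.056 °C.
Spread: 8.600 − 2.850 = 5.750 °C = 10.35 °F.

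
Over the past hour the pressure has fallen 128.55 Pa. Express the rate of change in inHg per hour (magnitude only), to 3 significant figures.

128.55 Pa / 1 h × 0.0002953 inHg/Pa = 0.0380 inHg/h.

0.0380 inHg per hour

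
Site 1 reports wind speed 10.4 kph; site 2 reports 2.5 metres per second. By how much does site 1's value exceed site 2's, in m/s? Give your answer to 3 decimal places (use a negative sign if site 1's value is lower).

site 1: 10.4 km/h = 2.88889 m/s.
Difference: 2.88889 − 2.50000 = 0.389 m/s.

0.389 m/s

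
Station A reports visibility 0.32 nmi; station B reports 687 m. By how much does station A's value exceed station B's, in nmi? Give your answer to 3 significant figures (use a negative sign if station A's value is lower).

-0.0510 nmi

station B: 687 m = 0.3709503 nmi.
Difference: 0.3200000 − 0.3709503 = -0.0510 nmi.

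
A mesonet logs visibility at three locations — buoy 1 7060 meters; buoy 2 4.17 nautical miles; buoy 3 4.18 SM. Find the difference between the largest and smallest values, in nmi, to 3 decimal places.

buoy 1: 7060 m = 3.81210 nmi.
buoy 3: 4.18 SM = 3.63232 nmi.
Spread: 4.17000 − 3.63232 = 0.538 nmi.

0.538 nmi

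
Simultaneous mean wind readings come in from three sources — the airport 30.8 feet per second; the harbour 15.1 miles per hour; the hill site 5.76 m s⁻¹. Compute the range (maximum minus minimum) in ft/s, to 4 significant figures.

11.90 ft/s

the harbour: 15.1 mph = 22.1467 ft/s.
the hill site: 5.76 m/s = 18.8976 ft/s.
Spread: 30.8000 − 18.8976 = 11.90 ft/s.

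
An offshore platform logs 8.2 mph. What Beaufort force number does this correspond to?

8.2 mph = 3.7 m/s, which is Beaufort 3 (gentle breeze, 3.4–5.4 m/s).

Beaufort force 3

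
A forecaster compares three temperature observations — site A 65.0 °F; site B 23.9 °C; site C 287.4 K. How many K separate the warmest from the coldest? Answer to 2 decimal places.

site A: 65.0 °F = 18.333 °C.
site C: 287.4 K = 14.250 °C.
Spread: 23.900 − 14.250 = 9.650 °C.

9.65 K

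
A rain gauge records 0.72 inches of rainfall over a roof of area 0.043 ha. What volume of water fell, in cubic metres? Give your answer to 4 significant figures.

Depth: 0.72 in × 25.4 = 18.288 mm.
Area: 0.043 ha = 430 m².
1 mm over 1 m² is 1 L, so volume = 18.288 × 430 = 7863.84 L = 7.864 m³.

7.864 cubic metres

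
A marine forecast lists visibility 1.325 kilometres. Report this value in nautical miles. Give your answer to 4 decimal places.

1 km = 0.539957 nmi, so 1.325 × 0.539957 = 0.7154 nmi.

0.7154 nmi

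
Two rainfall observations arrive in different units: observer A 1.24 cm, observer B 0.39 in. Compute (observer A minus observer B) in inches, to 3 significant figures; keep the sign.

0.0982 in

observer A: 1.24 cm = 0.488189 in.
Difference: 0.488189 − 0.390000 = 0.0982 in.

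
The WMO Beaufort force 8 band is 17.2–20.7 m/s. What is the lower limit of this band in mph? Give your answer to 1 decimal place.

38.5 mph

17.2–20.7 m/s × 2.237 = 38.5–46.3 mph.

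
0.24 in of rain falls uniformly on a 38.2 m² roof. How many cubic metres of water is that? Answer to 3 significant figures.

Depth: 0.24 in × 25.4 = 6.096 mm.
1 mm over 1 m² is 1 L, so volume = 6.096 × 38.2 = 232.8672 L = 0.233 m³.

0.233 cubic metres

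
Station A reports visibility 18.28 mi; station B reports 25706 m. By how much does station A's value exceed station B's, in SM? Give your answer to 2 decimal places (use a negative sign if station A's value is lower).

2.31 SM

station B: 25706 m = 15.9730 SM.
Difference: 18.2800 − 15.9730 = 2.31 SM.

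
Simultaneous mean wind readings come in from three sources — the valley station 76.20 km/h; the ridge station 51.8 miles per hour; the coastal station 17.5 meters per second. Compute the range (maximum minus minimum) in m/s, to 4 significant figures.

the valley station: 76.20 km/h = 21.16667 m/s.
the ridge station: 51.8 mph = 23.15667 m/s.
Spread: 23.15667 − 17.50000 = 5.657 m/s.

5.657 m/s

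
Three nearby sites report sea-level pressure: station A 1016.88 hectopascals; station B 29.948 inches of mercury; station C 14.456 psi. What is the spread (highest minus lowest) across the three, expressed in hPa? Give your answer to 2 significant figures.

station B: 29.948 inHg = 1014.16 hPa.
station C: 14.456 psi = 996.71 hPa.
Spread: 1016.88 − 996.71 = 20 hPa.

20 hPa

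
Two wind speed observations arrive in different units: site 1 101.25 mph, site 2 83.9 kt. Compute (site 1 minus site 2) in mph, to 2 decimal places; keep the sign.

4.70 mph

site 2: 83.9 kt = 96.5504 mph.
Difference: 101.2500 − 96.5504 = 4.70 mph.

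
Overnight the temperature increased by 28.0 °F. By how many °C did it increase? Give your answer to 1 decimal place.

15.6 °C

For a temperature change the 32° offset cancels: Δ°C = 28.0 × 0.5556 = 15.6 °C.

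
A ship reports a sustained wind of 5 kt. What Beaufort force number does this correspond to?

Beaufort force 2

5 kt lies in the Beaufort 2 band (light breeze, 4–6 kt).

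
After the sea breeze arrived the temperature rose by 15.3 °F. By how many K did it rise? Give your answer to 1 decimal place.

8.5 K

For a temperature change the 32° offset cancels: ΔK = 15.3 × 0.5556 = 8.5 K.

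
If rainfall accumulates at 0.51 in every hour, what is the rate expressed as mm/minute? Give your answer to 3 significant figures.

0.216 mm/minute

0.51 in/hour × 25.4 mm/in × 0.0166667 hour/minute = 0.216 mm/minute.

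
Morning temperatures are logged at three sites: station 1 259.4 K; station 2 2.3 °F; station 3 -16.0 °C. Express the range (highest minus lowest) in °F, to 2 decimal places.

4.95 °F

station 1: 259.4 K = -13.750 °C.
station 2: 2.3 °F = -16.500 °C.
Spread: (-13.750) − (-16.500) = 2.750 °C = 4.95 °F.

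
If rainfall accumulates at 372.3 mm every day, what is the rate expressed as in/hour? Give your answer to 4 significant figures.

0.6107 in/hour

372.3 mm/day × 0.0393701 in/mm × 0.0416667 day/hour = 0.6107 in/hour.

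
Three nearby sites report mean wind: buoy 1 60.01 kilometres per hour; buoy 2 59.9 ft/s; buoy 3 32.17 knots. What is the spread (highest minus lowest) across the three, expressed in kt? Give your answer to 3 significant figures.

3.32 kt

buoy 1: 60.01 km/h = 32.4028 kt.
buoy 2: 59.9 ft/s = 35.4898 kt.
Spread: 35.4898 − 32.1700 = 3.32 kt.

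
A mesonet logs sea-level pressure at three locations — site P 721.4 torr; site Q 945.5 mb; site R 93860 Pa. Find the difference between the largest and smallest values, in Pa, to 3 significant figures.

site P: 721.4 mmHg = 96178.77 Pa.
site Q: 945.5 mb = 94550.00 Pa.
Spread: 96178.77 − 93860.00 = 2320 Pa.

2320 Pa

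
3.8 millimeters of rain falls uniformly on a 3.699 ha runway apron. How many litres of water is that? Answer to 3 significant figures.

Area: 3.699 ha = 36990 m².
1 mm over 1 m² is 1 L, so volume = 3.8 × 36990 = 140562 L ≈ 141000 L.

141000 litres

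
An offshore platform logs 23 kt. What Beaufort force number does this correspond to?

Beaufort force 6

23 kt lies in the Beaufort 6 band (strong breeze, 22–27 kt).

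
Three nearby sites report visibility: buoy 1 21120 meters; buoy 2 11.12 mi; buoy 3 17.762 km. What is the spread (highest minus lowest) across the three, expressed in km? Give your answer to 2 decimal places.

3.36 km

buoy 1: 21120 m = 21.1200 km.
buoy 2: 11.12 SM = 17.8959 km.
Spread: 21.1200 − 17.7620 = 3.36 km.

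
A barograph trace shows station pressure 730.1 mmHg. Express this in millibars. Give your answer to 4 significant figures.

1 mmHg = 1.33322 mb, so 730.1 × 1.33322 = 973.4 mb.

973.4 mb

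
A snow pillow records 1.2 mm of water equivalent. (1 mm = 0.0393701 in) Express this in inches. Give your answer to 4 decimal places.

1 mm = 0.0393701 in, so 1.2 × 0.0393701 = 0.0472 in.

0.0472 in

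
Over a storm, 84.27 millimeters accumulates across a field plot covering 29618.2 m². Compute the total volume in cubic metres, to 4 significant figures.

2496 cubic metres

1 mm over 1 m² is 1 L, so volume = 84.27 × 29618.2 = 2495925.7 L = 2496 m³.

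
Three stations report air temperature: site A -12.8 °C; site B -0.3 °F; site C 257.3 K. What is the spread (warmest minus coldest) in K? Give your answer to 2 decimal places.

5.14 K

site B: -0.3 °F = -17.944 °C.
site C: 257.3 K = -15.850 °C.
Spread: (-12.800) − (-17.944) = 5.144 °C.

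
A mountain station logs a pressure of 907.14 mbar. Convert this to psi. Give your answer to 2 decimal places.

13.16 psi

1 mb = 0.0145038 psi, so 907.14 × 0.0145038 = 13.16 psi.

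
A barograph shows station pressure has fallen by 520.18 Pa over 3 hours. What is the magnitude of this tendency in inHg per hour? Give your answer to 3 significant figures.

0.0512 inHg per hour

520.18 Pa / 3 h × 0.0002953 inHg/Pa = 0.0512 inHg/h.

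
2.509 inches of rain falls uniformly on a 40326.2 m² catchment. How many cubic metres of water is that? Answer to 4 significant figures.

Depth: 2.509 in × 25.4 = 63.7286 mm.
1 mm over 1 m² is 1 L, so volume = 63.7286 × 40326.2 = 2569932.3 L = 2570 m³.

2570 cubic metres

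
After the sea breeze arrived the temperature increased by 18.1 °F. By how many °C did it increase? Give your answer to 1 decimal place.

For a temperature change the 32° offset cancels: Δ°C = 18.1 × 0.5556 = 10.1 °C.

10.1 °C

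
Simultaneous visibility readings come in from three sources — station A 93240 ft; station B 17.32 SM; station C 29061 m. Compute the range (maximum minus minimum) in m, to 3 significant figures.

1190 m

station A: 93240 ft = 28419.55 m.
station B: 17.32 SM = 27873.84 m.
Spread: 29061.00 − 27873.84 = 1190 m.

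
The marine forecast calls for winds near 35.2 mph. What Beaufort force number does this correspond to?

35.2 mph = 15.7 m/s, which is Beaufort 7 (near gale, 13.9–17.1 m/s).

Beaufort force 7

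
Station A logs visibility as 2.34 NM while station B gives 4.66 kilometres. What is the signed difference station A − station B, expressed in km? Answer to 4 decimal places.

-0.3263 km

station A: 2.34 nmi = 4.333680 km.
Difference: 4.333680 − 4.660000 = -0.3263 km.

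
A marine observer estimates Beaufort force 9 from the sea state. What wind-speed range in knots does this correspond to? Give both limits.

41 to 47 kt

Beaufort 9 (strong gale) spans 41–47 knots.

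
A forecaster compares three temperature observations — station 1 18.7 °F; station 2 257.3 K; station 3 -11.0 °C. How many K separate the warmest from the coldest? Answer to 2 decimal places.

8.46 K

station 1: 18.7 °F = -7.389 °C.
station 2: 257.3 K = -15.850 °C.
Spread: (-7.389) − (-15.850) = 8.461 °C.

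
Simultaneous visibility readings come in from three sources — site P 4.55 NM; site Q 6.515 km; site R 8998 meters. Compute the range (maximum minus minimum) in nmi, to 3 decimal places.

site Q: 6.515 km = 3.51782 nmi.
site R: 8998 m = 4.85853 nmi.
Spread: 4.85853 − 3.51782 = 1.341 nmi.

1.341 nmi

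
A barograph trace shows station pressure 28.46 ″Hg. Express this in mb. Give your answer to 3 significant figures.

1 inHg = 33.8639 mb, so 28.46 × 33.8639 = 964 mb.

964 mb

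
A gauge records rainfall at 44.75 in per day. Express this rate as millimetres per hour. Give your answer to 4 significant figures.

44.75 in/day × 25.4 mm/in × 0.0416667 day/hour = 47.36 mm/hour.

47.36 mm/hour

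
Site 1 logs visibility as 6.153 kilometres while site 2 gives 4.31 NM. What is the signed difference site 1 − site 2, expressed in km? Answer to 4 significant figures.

site 2: 4.31 nmi = 7.98212 km.
Difference: 6.15300 − 7.98212 = -1.829 km.

-1.829 km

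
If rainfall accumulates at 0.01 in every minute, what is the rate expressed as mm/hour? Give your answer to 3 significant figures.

15.2 mm/hour

0.01 in/minute × 25.4 mm/in × 60 minute/hour = 15.2 mm/hour.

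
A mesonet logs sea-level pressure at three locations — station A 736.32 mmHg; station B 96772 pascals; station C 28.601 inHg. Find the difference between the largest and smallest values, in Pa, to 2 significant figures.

1400 Pa

station A: 736.32 mmHg = 98167.94 Pa.
station C: 28.601 inHg = 96854.11 Pa.
Spread: 98167.94 − 96772.00 = 1400 Pa.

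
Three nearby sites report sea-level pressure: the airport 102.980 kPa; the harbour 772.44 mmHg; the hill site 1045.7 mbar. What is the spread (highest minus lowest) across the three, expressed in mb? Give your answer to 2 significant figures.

the airport: 102.980 kPa = 1029.80 mb.
the harbour: 772.44 mmHg = 1029.84 mb.
Spread: 1045.70 − 1029.80 = 16 mb.

16 mb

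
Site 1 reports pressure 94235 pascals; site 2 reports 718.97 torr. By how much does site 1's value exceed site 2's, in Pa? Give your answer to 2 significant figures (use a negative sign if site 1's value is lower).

-1600 Pa

site 2: 718.97 mmHg = 95854.80 Pa.
Difference: 94235.00 − 95854.80 = -1600 Pa.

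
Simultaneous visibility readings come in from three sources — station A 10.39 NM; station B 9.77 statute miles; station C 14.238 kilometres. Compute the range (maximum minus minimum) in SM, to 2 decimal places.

station A: 10.39 nmi = 11.9566 SM.
station C: 14.238 km = 8.8471 SM.
Spread: 11.9566 − 8.8471 = 3.11 SM.

3.11 SM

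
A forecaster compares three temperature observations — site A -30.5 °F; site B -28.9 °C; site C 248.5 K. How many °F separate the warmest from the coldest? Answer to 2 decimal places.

18.13 °F

site A: -30.5 °F = -34.722 °C.
site C: 248.5 K = -24.650 °C.
Spread: (-24.650) − (-34.722) = 10.072 °C = 18.13 °F.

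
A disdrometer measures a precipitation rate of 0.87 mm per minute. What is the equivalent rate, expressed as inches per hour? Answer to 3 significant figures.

0.87 mm/minute × 0.0393701 in/mm × 60 minute/hour = 2.06 in/hour.

2.06 in/hour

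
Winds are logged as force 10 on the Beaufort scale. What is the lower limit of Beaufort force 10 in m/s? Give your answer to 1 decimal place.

24.5 m/s

Beaufort 10 (storm) spans 24.5–28.4 m/s.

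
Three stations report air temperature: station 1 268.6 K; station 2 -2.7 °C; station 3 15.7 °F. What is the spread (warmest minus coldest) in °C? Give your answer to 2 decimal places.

6.36 °C

station 1: 268.6 K = -4.550 °C.
station 3: 15.7 °F = -9.056 °C.
Spread: (-2.700) − (-9.056) = 6.356 °C.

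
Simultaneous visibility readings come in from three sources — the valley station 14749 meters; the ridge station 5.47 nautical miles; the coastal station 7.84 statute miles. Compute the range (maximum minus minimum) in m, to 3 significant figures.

the ridge station: 5.47 nmi = 10130.44 m.
the coastal station: 7.84 SM = 12617.26 m.
Spread: 14749.00 − 10130.44 = 4620 m.

4620 m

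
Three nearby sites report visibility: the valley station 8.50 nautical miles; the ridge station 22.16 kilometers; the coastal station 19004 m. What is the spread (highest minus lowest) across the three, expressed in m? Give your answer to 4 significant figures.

6418 m

the valley station: 8.50 nmi = 15742.00 m.
the ridge station: 22.16 km = 22160.00 m.
Spread: 22160.00 − 15742.00 = 6418 m.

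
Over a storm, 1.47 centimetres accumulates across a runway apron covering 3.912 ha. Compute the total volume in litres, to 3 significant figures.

575000 litres

Depth: 1.47 cm × 10 = 14.7 mm.
Area: 3.912 ha = 39120 m².
1 mm over 1 m² is 1 L, so volume = 14.7 × 39120 = 575064 L ≈ 575000 L.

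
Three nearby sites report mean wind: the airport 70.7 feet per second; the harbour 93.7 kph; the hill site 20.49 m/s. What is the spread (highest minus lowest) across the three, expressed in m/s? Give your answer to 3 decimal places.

5.538 m/s

the airport: 70.7 ft/s = 21.54936 m/s.
the harbour: 93.7 km/h = 26.02778 m/s.
Spread: 26.02778 − 20.49000 = 5.538 m/s.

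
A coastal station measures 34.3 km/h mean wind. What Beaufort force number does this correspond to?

34.3 km/h = 9.5 m/s, which is Beaufort 5 (fresh breeze, 8.0–10.7 m/s).

Beaufort force 5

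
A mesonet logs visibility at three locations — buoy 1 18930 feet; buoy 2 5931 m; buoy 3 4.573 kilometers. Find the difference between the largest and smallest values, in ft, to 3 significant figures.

buoy 2: 5931 m = 19458.66 ft.
buoy 3: 4.573 km = 15003.28 ft.
Spread: 19458.66 − 15003.28 = 4460 ft.

4460 ft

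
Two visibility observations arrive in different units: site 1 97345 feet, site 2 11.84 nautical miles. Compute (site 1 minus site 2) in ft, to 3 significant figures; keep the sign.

25400 ft

site 2: 11.84 nmi = 71941.21 ft.
Difference: 97345.00 − 71941.21 = 25400 ft.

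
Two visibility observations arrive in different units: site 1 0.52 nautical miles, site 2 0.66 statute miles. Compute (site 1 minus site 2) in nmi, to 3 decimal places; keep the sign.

-0.054 nmi

site 2: 0.66 SM = 0.57352 nmi.
Difference: 0.52000 − 0.57352 = -0.054 nmi.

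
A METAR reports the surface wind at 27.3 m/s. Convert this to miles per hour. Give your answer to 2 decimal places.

61.07 mph

1 m/s = 2.23694 mph, so 27.3 × 2.23694 = 61.07 mph.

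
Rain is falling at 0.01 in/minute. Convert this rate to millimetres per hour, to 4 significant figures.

0.01 in/minute × 25.4 mm/in × 60 minute/hour = 15.24 mm/hour.

15.24 mm/hour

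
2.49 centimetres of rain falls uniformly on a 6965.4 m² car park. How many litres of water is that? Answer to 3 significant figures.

Depth: 2.49 cm × 10 = 24.9 mm.
1 mm over 1 m² is 1 L, so volume = 24.9 × 6965.4 = 173438.46 L ≈ 173000 L.

173000 litres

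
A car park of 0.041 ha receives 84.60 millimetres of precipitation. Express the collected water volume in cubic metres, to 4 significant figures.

Area: 0.041 ha = 410 m².
1 mm over 1 m² is 1 L, so volume = 84.6 × 410 = 34686 L = 34.69 m³.

34.69 cubic metres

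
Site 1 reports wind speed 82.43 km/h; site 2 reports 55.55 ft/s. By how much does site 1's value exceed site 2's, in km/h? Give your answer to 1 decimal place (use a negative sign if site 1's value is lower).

21.5 km/h

site 2: 55.55 ft/s = 60.954 km/h.
Difference: 82.430 − 60.954 = 21.5 km/h.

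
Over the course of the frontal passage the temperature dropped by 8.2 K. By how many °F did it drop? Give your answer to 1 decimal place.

14.8 °F

A change of 1 °C equals a change of 1.8 °F: Δ°F = 8.2 × 1.8 = 14.8 °F.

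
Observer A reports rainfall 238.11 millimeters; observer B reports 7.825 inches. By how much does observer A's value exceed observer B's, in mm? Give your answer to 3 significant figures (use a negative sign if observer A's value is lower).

observer B: 7.825 in = 198.755 mm.
Difference: 238.110 − 198.755 = 39.4 mm.

39.4 mm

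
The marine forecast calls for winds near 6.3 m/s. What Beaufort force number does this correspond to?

6.3 m/s lies in the Beaufort 4 band (moderate breeze, 5.5–7.9 m/s).

Beaufort force 4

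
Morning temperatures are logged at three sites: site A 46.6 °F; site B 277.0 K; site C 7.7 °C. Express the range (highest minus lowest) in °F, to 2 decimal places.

site A: 46.6 °F = 8.111 °C.
site B: 277.0 K = 3.850 °C.
Spread: 8.111 − 3.850 = 4.261 °C = 7.67 °F.

7.67 °F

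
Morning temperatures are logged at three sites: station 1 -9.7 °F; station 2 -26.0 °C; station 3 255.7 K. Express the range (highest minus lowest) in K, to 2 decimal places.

station 1: -9.7 °F = -23.167 °C.
station 3: 255.7 K = -17.450 °C.
Spread: (-17.450) − (-26.000) = 8.550 °C.

8.55 K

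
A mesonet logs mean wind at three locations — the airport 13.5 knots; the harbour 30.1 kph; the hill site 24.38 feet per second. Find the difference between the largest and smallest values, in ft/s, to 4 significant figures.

4.646 ft/s

the airport: 13.5 kt = 22.78543 ft/s.
the harbour: 30.1 km/h = 27.43147 ft/s.
Spread: 27.43147 − 22.78543 = 4.646 ft/s.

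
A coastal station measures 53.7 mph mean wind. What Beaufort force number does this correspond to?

Beaufort force 9

53.7 mph = 24.0 m/s, which is Beaufort 9 (strong gale, 20.8–24.4 m/s).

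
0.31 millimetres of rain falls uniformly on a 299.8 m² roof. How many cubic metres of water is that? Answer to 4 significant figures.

1 mm over 1 m² is 1 L, so volume = 0.31 × 299.8 = 92.938 L = 0.09294 m³.

0.09294 cubic metres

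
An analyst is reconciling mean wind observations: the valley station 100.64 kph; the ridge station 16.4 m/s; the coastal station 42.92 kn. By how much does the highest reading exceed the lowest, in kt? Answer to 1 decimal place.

22.5 kt

the valley station: 100.64 km/h = 54.341 kt.
the ridge station: 16.4 m/s = 31.879 kt.
Spread: 54.341 − 31.879 = 22.5 kt.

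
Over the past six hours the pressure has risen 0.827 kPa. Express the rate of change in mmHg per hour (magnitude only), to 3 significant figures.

1.03 mmHg per hour

0.827 kPa / 6 h × 7.50062 mmHg/kPa = 1.03 mmHg/h.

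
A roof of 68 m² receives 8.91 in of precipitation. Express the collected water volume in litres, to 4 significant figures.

Depth: 8.91 in × 25.4 = 226.314 mm.
1 mm over 1 m² is 1 L, so volume = 226.314 × 68 = 15389.352 L ≈ 15390 L.

15390 litres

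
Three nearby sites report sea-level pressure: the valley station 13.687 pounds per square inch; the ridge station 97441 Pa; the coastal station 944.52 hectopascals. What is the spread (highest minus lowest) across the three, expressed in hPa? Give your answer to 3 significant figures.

30.7 hPa

the valley station: 13.687 psi = 943.685 hPa.
the ridge station: 97441 Pa = 974.410 hPa.
Spread: 974.410 − 943.685 = 30.7 hPa.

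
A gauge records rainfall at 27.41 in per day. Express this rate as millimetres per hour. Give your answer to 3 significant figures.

29.0 mm/hour

27.41 in/day × 25.4 mm/in × 0.0416667 day/hour = 29.0 mm/hour.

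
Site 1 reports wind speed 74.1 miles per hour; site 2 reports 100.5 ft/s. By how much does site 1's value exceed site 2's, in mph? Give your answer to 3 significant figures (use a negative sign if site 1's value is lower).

site 2: 100.5 ft/s = 68.5227 mph.
Difference: 74.1000 − 68.5227 = 5.58 mph.

5.58 mph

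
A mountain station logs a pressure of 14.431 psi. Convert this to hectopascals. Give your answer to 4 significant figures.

995.0 hPa

1 psi = 68.9476 hPa, so 14.431 × 68.9476 = 995.0 hPa.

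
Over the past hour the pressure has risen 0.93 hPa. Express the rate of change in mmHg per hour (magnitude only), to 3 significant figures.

0.698 mmHg per hour

0.93 hPa / 1 h × 0.750062 mmHg/hPa = 0.698 mmHg/h.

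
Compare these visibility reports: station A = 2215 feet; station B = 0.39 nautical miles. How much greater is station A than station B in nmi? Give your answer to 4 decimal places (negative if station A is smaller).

station A: 2215 ft = 0.364542 nmi.
Difference: 0.364542 − 0.390000 = -0.0255 nmi.

-0.0255 nmi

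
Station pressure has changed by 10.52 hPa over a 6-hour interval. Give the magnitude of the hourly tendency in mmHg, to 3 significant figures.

1.32 mmHg per hour

10.52 hPa / 6 h × 0.750062 mmHg/hPa = 1.32 mmHg/h.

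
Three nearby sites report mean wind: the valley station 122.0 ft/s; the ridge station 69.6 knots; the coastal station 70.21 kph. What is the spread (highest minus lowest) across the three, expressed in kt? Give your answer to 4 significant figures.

34.37 kt

the valley station: 122.0 ft/s = 72.2830 kt.
the coastal station: 70.21 km/h = 37.9104 kt.
Spread: 72.2830 − 37.9104 = 34.37 kt.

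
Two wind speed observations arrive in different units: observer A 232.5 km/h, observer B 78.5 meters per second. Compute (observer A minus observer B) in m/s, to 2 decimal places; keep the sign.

observer A: 232.5 km/h = 64.5833 m/s.
Difference: 64.5833 − 78.5000 = -13.92 m/s.

-13.92 m/s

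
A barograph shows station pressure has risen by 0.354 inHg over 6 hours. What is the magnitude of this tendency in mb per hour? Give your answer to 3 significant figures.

2.00 mb per hour

0.354 inHg / 6 h × 33.8639 mb/inHg = 2.00 mb/h.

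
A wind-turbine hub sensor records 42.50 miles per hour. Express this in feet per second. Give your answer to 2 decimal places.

62.33 ft/s

1 mph = 1.46667 ft/s, so 42.50 × 1.46667 = 62.33 ft/s.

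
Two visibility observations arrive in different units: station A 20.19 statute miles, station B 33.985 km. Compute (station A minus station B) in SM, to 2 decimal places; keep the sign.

-0.93 SM

station B: 33.985 km = 21.1173 SM.
Difference: 20.1900 − 21.1173 = -0.93 SM.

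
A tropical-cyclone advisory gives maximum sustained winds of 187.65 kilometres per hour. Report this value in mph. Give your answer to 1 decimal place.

1 km/h = 0.621371 mph, so 187.65 × 0.621371 = 116.6 mph.

116.6 mph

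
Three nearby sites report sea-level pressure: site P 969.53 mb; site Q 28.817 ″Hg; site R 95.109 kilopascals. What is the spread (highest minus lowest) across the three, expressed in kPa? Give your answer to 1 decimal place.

2.5 kPa

site P: 969.53 mb = 96.953 kPa.
site Q: 28.817 inHg = 97.586 kPa.
Spread: 97.586 − 95.109 = 2.5 kPa.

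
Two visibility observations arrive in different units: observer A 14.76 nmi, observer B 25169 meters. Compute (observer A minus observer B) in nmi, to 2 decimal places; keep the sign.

observer B: 25169 m = 13.5902 nmi.
Difference: 14.7600 − 13.5902 = 1.17 nmi.

1.17 nmi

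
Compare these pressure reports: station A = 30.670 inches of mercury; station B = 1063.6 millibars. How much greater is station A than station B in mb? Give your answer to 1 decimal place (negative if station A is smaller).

station A: 30.670 inHg = 1038.606 mb.
Difference: 1038.606 − 1063.600 = -25.0 mb.

-25.0 mb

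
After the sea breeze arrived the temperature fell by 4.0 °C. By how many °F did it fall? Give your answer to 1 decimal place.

Converting a difference, only the 9/5 scale factor applies: Δ°F = 4.0 × 1.8 = 7.2 °F.

7.2 °F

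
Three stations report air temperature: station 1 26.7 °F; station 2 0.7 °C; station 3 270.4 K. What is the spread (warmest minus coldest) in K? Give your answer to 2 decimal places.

station 1: 26.7 °F = -2.944 °C.
station 3: 270.4 K = -2.750 °C.
Spread: 0.700 − (-2.944) = 3.644 °C.

3.64 K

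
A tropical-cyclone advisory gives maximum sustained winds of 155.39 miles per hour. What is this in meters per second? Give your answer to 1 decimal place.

1 mph = 0.44704 m/s, so 155.39 × 0.44704 = 69.5 m/s.

69.5 m/s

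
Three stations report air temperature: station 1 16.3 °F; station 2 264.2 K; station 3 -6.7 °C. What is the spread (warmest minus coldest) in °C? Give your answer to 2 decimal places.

station 1: 16.3 °F = -8.722 °C.
station 2: 264.2 K = -8.950 °C.
Spread: (-6.700) − (-8.950) = 2.250 °C.

2.25 °C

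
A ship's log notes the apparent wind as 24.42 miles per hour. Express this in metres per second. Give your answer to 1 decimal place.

10.9 m/s

1 mph = 0.44704 m/s, so 24.42 × 0.44704 = 10.9 m/s.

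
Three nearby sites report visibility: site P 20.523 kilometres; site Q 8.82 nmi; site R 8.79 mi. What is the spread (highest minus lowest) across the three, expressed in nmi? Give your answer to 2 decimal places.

site P: 20.523 km = 11.0815 nmi.
site R: 8.79 SM = 7.6383 nmi.
Spread: 11.0815 − 7.6383 = 3.44 nmi.

3.44 nmi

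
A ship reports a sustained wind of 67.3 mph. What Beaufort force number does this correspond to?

67.3 mph = 30.1 m/s, which is Beaufort 11 (violent storm, 28.5–32.6 m/s).

Beaufort force 11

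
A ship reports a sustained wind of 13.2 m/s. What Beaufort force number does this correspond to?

13.2 m/s lies in the Beaufort 6 band (strong breeze, 10.8–13.8 m/s).

Beaufort force 6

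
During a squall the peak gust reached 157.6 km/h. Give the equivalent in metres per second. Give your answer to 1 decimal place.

43.8 m/s

1 km/h = 0.277778 m/s, so 157.6 × 0.277778 = 43.8 m/s.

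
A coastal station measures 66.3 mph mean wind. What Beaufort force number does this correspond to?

Beaufort force 11

66.3 mph = 29.6 m/s, which is Beaufort 11 (violent storm, 28.5–32.6 m/s).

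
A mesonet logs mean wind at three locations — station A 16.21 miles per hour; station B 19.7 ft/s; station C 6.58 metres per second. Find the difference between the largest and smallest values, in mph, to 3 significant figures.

station B: 19.7 ft/s = 13.4318 mph.
station C: 6.58 m/s = 14.7190 mph.
Spread: 16.2100 − 13.4318 = 2.78 mph.

2.78 mph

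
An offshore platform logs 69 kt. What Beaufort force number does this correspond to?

69 kt lies in the Beaufort 12 band (hurricane force, ≥64 kt).

Beaufort force 12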